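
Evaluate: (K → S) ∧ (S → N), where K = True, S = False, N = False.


K = True, S = False, N = False
Step 1: K → S is false only when K=True and S=False. Result: False
Step 2: S → N is false only when S=True and N=False. Result: True
Step 3: False ∧ True = False

False


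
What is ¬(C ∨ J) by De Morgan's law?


De Morgan's law: ¬(P ∨ Q) ≡ ¬P ∧ ¬Q
¬(C ∨ J) = ¬C ∧ ¬J

¬C ∧ ¬J


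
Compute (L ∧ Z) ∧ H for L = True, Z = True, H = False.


L = True, Z = True, H = False
Step 1: L ∧ Z = True AND True = True
Step 2: True ∧ H = True AND False = False
AND is true only when ALL operands are true.

False


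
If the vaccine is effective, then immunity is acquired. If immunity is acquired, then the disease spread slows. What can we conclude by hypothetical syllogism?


Hypothetical syllogism: P → Q, Q → R ⊢ P → R
Premise 1: the vaccine is effective → immunity is acquired
Premise 2: immunity is acquired → the disease spread slows
Chain the implications: the middle term (immunity is acquired) links the two.
Conclusion: If the vaccine is effective, then the disease spread slows.

If the vaccine is effective, then the disease spread slows.


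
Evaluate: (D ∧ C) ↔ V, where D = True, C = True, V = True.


D = True, C = True, V = True
Step 1: D ∧ C = True AND True = True
Step 2: (True) ↔ V: true when both sides have same truth value.
Result: True ↔ True = True

True


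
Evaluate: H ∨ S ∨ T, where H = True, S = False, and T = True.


H = True, S = False, T = True
Step 1: H ∨ S = True OR False = True
Step 2: True ∨ T = True OR True = True
OR is true when at least one operand is true.

True


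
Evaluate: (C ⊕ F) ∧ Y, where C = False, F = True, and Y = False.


C = False, F = True, Y = False
Step 1: C ⊕ F = False XOR True = True
Step 2: True ∧ Y = True AND False = False
XOR true when exactly one of C,F is true; then AND with Y.

False


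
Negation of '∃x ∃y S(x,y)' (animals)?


Original: ∃x ∃y S(x,y)
Rule: ¬∀→∃, ¬∃→∀, negate predicate.
Negation: ∀x ∀y ¬S(x,y)

∀x ∀y ¬S(x,y)


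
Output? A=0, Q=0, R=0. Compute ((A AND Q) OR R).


A AND Q = 0&0 = 0
0 OR 0 = 0

0


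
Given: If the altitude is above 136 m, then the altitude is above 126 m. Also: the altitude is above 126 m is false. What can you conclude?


Modus tollens: P → Q, ¬Q ⊢ ¬P
P: the altitude is above 136 m
Q: the altitude is above 126 m
We have P → Q and Q is false.
By modus tollens, P must be false.

It is not the case that the altitude is above 136 m


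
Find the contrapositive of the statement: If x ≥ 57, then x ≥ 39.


Original: If x ≥ 57, then x ≥ 39
Contrapositive: If ¬Q, then ¬P
Negate Q: not (x ≥ 39)
Negate P: not (x ≥ 57)

If not (x ≥ 39), then not (x ≥ 57).


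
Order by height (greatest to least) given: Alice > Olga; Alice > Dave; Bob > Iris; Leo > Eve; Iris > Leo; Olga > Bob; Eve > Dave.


Constraints: Alice > Olga; Alice > Dave; Bob > Iris; Leo > Eve; Iris > Leo; Olga > Bob; Eve > Dave
Method: at each step, the next-highest is the one remaining person who never appears on the smaller side of a constraint between remaining people.
  Step 1: remaining {Leo, Olga, Iris, Dave, Eve, Bob, Alice}; on the smaller side: {Leo, Olga, Iris, Dave, Eve, Bob} → Alice is next (Alice > Olga; Alice > Dave).
  Step 2: remaining {Leo, Olga, Iris, Dave, Eve, Bob}; on the smaller side: {Leo, Iris, Dave, Eve, Bob} → Olga is next (Olga > Bob).
  Step 3: remaining {Leo, Iris, Dave, Eve, Bob}; on the smaller side: {Leo, Iris, Dave, Eve} → Bob is next (Bob > Iris).
  Step 4: remaining {Leo, Iris, Dave, Eve}; on the smaller side: {Leo, Dave, Eve} → Iris is next (Iris > Leo).
  Step 5: remaining {Leo, Dave, Eve}; on the smaller side: {Dave, Eve} → Leo is next (Leo > Eve).
  Step 6: remaining {Dave, Eve}; on the smaller side: {Dave} → Eve is next (Eve > Dave).
  Step 7: only Dave remains → lowest.
Final ranking (highest to lowest):

Alice > Olga > Bob > Iris > Leo > Eve > Dave


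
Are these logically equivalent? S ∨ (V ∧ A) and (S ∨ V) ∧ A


Expression 1: S ∨ (V ∧ A)
Expression 2: (S ∨ V) ∧ A
Truth table (S V A | Expr1 Expr2):
  T T T |   T     T
  T T F |   T     F   ← differ
  T F T |   T     T
  T F F |   T     F   ← differ
  F T T |   T     T
  F T F |   F     F
  F F T |   F     F
  F F F |   F     F
Counterexample: S=T, V=T, A=F gives Expr1 = T but Expr2 = F, so the expressions are NOT logically equivalent.

No


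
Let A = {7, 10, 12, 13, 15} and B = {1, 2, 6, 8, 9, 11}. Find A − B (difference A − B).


A = {7, 10, 12, 13, 15}
B = {1, 2, 6, 8, 9, 11}
Operation: difference A − B
In A but not B: 7, 10, 12, 13, 15

{7, 10, 12, 13, 15}


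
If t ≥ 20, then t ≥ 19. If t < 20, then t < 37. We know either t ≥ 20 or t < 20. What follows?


Constructive dilemma: (P → Q) ∧ (R → S), P ∨ R ⊢ Q ∨ S
Premise 1: t ≥ 20 → t ≥ 19
Premise 2: t < 20 → t < 37
Premise 3: t ≥ 20 ∨ t < 20
Case 1: Assuming t ≥ 20, then by Premise 1, t ≥ 19.
Case 2: Assuming t < 20, then by Premise 2, t < 37.
Since one of t ≥ 20 or t < 20 must hold, we get t ≥ 19 or t < 37.

t ≥ 19 or t < 37.


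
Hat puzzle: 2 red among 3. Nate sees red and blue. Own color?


Total red = 2, seen red = 1
Own red = 2 - 1 = 1
Nate's hat is red.

red


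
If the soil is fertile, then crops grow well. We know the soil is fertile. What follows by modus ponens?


Modus ponens: P → Q, P ⊢ Q
P: the soil is fertile
Q: crops grow well
We have P → Q and P is true.
By modus ponens, Q must be true.

Crops grow well


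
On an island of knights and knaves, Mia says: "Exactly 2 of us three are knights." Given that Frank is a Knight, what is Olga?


Mia claims exactly 2 knights among Mia, Frank, Olga.
Given: Frank is a Knight.

Case 1: Mia is a Knight (tells truth)
  Then exactly 2 of the three are knights.
  Counting Mia, Frank: 2 knight(s) so far. Need 0 more → Olga = Knave.
Case 2: Mia is a Knave (lies)
  Then the count is NOT 2.
  If Olga = Knight, count = 2 = 2 → claim would be true, contradicts lie.
  If Olga = Knave, count = 1 ≠ 2 → lie confirmed ✓

Olga is a Knave.

Knave


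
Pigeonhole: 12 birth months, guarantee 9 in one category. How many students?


Pigeonhole: to guarantee k in one of n categories, need (k-1)×n + 1.
k = 9, n = 12
Minimum = (9-1) × 12 + 1 = 8 × 12 + 1

97


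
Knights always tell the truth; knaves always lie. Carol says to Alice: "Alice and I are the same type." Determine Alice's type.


Carol says: "Alice and I are the same type."
Case 1: Carol is a Knight (truth-teller)
  Statement is true → they ARE the same → Alice is also a Knight
Case 2: Carol is a Knave (liar)
  Statement is false → they are NOT the same → Alice is a Knight
In both cases, Alice is a Knight.

Knight


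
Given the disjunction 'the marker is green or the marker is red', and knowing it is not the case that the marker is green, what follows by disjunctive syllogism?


Disjunctive syllogism: P ∨ Q, ¬P ⊢ Q
Disjunction: the marker is green ∨ the marker is red
We know it is not the case that the marker is green.
By disjunctive syllogism, the other disjunct must be true.

The marker is red


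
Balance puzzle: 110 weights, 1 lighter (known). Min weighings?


Each weighing has 3 outcomes (left heavy / balance / right heavy), so k weighings distinguish at most 3^k cases; splitting into three near-equal groups achieves this.
Need 3^k ≥ 110: 3^4 = 81 < 110 ≤ 3^5 = 243
k = ⌈log₃(110)⌉ = 5

5


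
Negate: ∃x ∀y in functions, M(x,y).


Original: ∃x ∀y M(x,y)
Rule: ¬∀→∃, ¬∃→∀, negate predicate.
Negation: ∀x ∃y ¬M(x,y)

∀x ∃y ¬M(x,y)


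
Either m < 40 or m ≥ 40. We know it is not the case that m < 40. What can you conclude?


Disjunctive syllogism: P ∨ Q, ¬P ⊢ Q
Disjunction: m < 40 ∨ m ≥ 40
We know it is not the case that m < 40.
By disjunctive syllogism, the other disjunct must be true.

m ≥ 40


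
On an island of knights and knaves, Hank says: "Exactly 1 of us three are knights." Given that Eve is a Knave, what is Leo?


Hank claims exactly 1 knights among Hank, Eve, Leo.
Given: Eve is a Knave.

Case 1: Hank is a Knight (tells truth)
  Then exactly 1 of the three are knights.
  Counting Hank, Eve: 1 knight(s) so far. Need 0 more → Leo = Knave.
Case 2: Hank is a Knave (lies)
  Then the count is NOT 1.
  If Leo = Knight, count = 1 = 1 → claim would be true, contradicts lie.
  If Leo = Knave, count = 0 ≠ 1 → lie confirmed ✓

Leo is a Knave.

Knave


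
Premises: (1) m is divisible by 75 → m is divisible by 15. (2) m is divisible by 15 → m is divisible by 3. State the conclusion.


Hypothetical syllogism: P → Q, Q → R ⊢ P → R
Premise 1: m is divisible by 75 → m is divisible by 15
Premise 2: m is divisible by 15 → m is divisible by 3
Chain the implications: the middle term (m is divisible by 15) links the two.
Conclusion: If m is divisible by 75, then m is divisible by 3.

If m is divisible by 75, then m is divisible by 3.


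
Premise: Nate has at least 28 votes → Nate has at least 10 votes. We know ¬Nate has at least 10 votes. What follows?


Modus tollens: P → Q, ¬Q ⊢ ¬P
P: Nate has at least 28 votes
Q: Nate has at least 10 votes
We have P → Q and Q is false.
By modus tollens, P must be false.

It is not the case that Nate has at least 28 votes


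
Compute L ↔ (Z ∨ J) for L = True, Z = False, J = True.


L = True, Z = False, J = True
Step 1: Z ∨ J = False OR True = True
Step 2: L ↔ (True): true when both sides have same truth value.
Result: True ↔ True = True

True


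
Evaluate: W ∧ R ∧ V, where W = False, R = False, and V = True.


W = False, R = False, V = True
Step 1: W ∧ R = False AND False = False
Step 2: (False) ∧ V = (False) AND True = False
AND is true only when ALL operands are true.

False


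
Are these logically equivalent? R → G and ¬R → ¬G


Expression 1: R → G
Expression 2: ¬R → ¬G
Truth table (R G | Expr1 Expr2):
  T T |   T     T
  T F |   F     T   ← differ
  F T |   T     F   ← differ
  F F |   T     T
Counterexample: R=T, G=F gives Expr1 = F but Expr2 = T, so the expressions are NOT logically equivalent.

No


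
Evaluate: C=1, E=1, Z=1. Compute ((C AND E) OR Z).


C AND E = 1&1 = 1
1 OR 1 = 1

1


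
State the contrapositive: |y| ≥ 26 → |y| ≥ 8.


Original: If |y| ≥ 26, then |y| ≥ 8
Contrapositive: If ¬Q, then ¬P
Negate Q: not (|y| ≥ 8)
Negate P: not (|y| ≥ 26)

If not (|y| ≥ 8), then not (|y| ≥ 26).


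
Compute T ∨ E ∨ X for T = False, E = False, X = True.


T = False, E = False, X = True
Step 1: T ∨ E = False OR False = False
Step 2: False ∨ X = False OR True = True
OR is true when at least one operand is true.

True


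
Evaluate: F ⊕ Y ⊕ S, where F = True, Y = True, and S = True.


F = True, Y = True, S = True
Step 1: F ⊕ Y = True XOR True = False
Step 2: False ⊕ S = False XOR True = True
XOR is true when an odd number of operands are true.

True


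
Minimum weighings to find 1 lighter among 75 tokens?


Each weighing has 3 outcomes (left heavy / balance / right heavy), so k weighings distinguish at most 3^k cases; splitting into three near-equal groups achieves this.
Need 3^k ≥ 75: 3^3 = 27 < 75 ≤ 3^4 = 81
k = ⌈log₃(75)⌉ = 4

4


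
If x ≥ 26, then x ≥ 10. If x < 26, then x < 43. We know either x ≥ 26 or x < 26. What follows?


Constructive dilemma: (P → Q) ∧ (R → S), P ∨ R ⊢ Q ∨ S
Premise 1: x ≥ 26 → x ≥ 10
Premise 2: x < 26 → x < 43
Premise 3: x ≥ 26 ∨ x < 26
Case 1: Assuming x ≥ 26, then by Premise 1, x ≥ 10.
Case 2: Assuming x < 26, then by Premise 2, x < 43.
Since one of x ≥ 26 or x < 26 must hold, we get x ≥ 10 or x < 43.

x ≥ 10 or x < 43.


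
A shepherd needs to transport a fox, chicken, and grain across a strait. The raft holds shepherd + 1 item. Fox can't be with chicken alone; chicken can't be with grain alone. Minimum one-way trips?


1. shepherd+chicken → 2. shepherd ← 3. shepherd+fox → 4. shepherd+chicken ← 5. shepherd+grain → 6. shepherd ← 7. shepherd+chicken →
Minimum trips = 7

7


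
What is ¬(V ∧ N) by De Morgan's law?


De Morgan's law: ¬(P ∧ Q) ≡ ¬P ∨ ¬Q
¬(V ∧ N) = ¬V ∨ ¬N

¬V ∨ ¬N


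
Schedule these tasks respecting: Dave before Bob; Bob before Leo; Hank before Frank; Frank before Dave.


Constraints: Dave before Bob; Bob before Leo; Hank before Frank; Frank before Dave
Method: repeatedly schedule the remaining task that has no remaining task required before it.
  Step 1: remaining {Hank, Dave, Frank, Bob, Leo}; every task except Hank still has a predecessor pending → schedule Hank.
  Step 2: remaining {Dave, Frank, Bob, Leo}; every task except Frank still has a predecessor pending → schedule Frank.
  Step 3: remaining {Dave, Bob, Leo}; every task except Dave still has a predecessor pending → schedule Dave.
  Step 4: remaining {Bob, Leo}; every task except Bob still has a predecessor pending → schedule Bob.
  Step 5: only Leo remains → schedule Leo.
Resulting order:

Hank → Frank → Dave → Bob → Leo


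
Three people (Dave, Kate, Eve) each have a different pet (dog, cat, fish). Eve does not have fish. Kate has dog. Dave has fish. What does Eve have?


From clues:
  Kate → dog
  Dave → fish
By elimination, Eve gets the remaining.

cat


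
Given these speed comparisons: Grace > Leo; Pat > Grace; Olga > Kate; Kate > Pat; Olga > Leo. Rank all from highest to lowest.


Constraints: Grace > Leo; Pat > Grace; Olga > Kate; Kate > Pat; Olga > Leo
Method: at each step, the next-highest is the one remaining person who never appears on the smaller side of a constraint between remaining people.
  Step 1: remaining {Kate, Olga, Pat, Grace, Leo}; on the smaller side: {Kate, Pat, Grace, Leo} → Olga is next (Olga > Kate; Olga > Leo).
  Step 2: remaining {Kate, Pat, Grace, Leo}; on the smaller side: {Pat, Grace, Leo} → Kate is next (Kate > Pat).
  Step 3: remaining {Pat, Grace, Leo}; on the smaller side: {Grace, Leo} → Pat is next (Pat > Grace).
  Step 4: remaining {Grace, Leo}; on the smaller side: {Leo} → Grace is next (Grace > Leo).
  Step 5: only Leo remains → lowest.
Final ranking (highest to lowest):

Olga > Kate > Pat > Grace > Leo


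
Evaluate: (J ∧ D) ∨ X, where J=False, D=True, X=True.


J = False, D = True, X = True
Expression: (J ∧ D) ∨ X
Step 1: J ∧ D = False AND True = False
Step 2: (False) ∨ X = False OR True = True

True


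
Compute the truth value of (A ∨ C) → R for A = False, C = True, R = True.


A = False, C = True, R = True
Step 1: A ∨ C = False OR True = True
Step 2: (True) → R: false only when antecedent=True and R=False.
Result: True

True


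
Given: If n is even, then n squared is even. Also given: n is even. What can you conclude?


Modus ponens: P → Q, P ⊢ Q
P: n is even
Q: n squared is even
We have P → Q and P is true.
By modus ponens, Q must be true.

n squared is even


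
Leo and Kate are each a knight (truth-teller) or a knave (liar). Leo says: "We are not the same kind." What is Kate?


Leo says: "We are not the same kind."
Case 1: Leo is a Knight (truth-teller)
  Statement is true → they ARE different → Kate is a Knave
Case 2: Leo is a Knave (liar)
  Statement is false → they are NOT different → Kate is a Knave
In both cases, Kate is a Knave.

Knave


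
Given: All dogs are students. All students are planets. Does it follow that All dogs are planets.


Premise 1: All dogs are students.
Premise 2: All students are planets.
Conclusion: All dogs are planets.
Barbara syllogism (AAA-1): All A are B, All B are C → All A are C.
Middle term (students) distributed in premise 2.

Valid


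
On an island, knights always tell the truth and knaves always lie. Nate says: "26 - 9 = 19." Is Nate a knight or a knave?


Statement: "26 - 9 = 19."
Actual: 26 - 9 = 17
Claimed: 19
Statement is FALSE → Nate lies → Knave

Knave


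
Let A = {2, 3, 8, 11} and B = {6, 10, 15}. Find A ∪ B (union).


A = {2, 3, 8, 11}
B = {6, 10, 15}
Operation: union
All elements combined: 2, 3, 6, 8, 10, 11, 15

{2, 3, 6, 8, 10, 11, 15}


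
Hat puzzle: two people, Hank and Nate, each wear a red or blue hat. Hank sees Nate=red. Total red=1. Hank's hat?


Total red = 1, Nate = red
Red accounted for: 1
Remaining for Hank: 0
Hank's hat is blue.

blue


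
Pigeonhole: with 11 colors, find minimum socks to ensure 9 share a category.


Pigeonhole: to guarantee k in one of n categories, need (k-1)×n + 1.
k = 9, n = 11
Minimum = (9-1) × 11 + 1 = 8 × 11 + 1

89


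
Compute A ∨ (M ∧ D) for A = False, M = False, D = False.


A = False, M = False, D = False
Step 1: M ∧ D = False AND False = False
Step 2: A ∨ False = False OR False = False
AND evaluated first (higher precedence); then OR applied.

False


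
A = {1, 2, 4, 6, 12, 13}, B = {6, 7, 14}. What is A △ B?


A = {1, 2, 4, 6, 12, 13}
B = {6, 7, 14}
Operation: symmetric difference
In A only: [1, 2, 4, 12, 13], in B only: [7, 14]

{1, 2, 4, 7, 12, 13, 14}


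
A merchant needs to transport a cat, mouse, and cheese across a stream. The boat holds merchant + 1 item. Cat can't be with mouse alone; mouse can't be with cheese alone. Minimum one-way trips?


1. merchant+mouse → 2. merchant ← 3. merchant+cat → 4. merchant+mouse ← 5. merchant+cheese → 6. merchant ← 7. merchant+mouse →
Minimum trips = 7

7


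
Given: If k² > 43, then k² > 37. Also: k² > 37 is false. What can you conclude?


Modus tollens: P → Q, ¬Q ⊢ ¬P
P: k² > 43
Q: k² > 37
We have P → Q and Q is false.
By modus tollens, P must be false.

It is not the case that k² > 43


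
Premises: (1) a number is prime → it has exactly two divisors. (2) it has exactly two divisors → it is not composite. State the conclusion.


Hypothetical syllogism: P → Q, Q → R ⊢ P → R
Premise 1: a number is prime → it has exactly two divisors
Premise 2: it has exactly two divisors → it is not composite
Chain the implications: the middle term (it has exactly two divisors) links the two.
Conclusion: If a number is prime, then it is not composite.

If a number is prime, then it is not composite.


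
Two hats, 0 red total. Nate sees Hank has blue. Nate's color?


Total red = 0, Hank = blue
Red accounted for: 0
Remaining for Nate: 0
Nate's hat is blue.

blue


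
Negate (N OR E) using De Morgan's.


De Morgan's law: ¬(P ∨ Q) ≡ ¬P ∧ ¬Q
¬(N ∨ E) = ¬N ∧ ¬E

¬N ∧ ¬E


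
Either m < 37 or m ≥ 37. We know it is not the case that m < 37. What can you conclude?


Disjunctive syllogism: P ∨ Q, ¬P ⊢ Q
Disjunction: m < 37 ∨ m ≥ 37
We know it is not the case that m < 37.
By disjunctive syllogism, the other disjunct must be true.

m ≥ 37


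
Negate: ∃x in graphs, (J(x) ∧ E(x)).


Original: ∃x (J(x) ∧ E(x))
Rule: ¬∀→∃, ¬∃→∀, negate predicate.
Negation: ∀x (¬J(x) ∨ ¬E(x))

∀x (¬J(x) ∨ ¬E(x))


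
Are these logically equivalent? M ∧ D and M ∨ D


Expression 1: M ∧ D
Expression 2: M ∨ D
Truth table (M D | Expr1 Expr2):
  T T |   T     T
  T F |   F     T   ← differ
  F T |   F     T   ← differ
  F F |   F     F
Counterexample: M=T, D=F gives Expr1 = F but Expr2 = T, so the expressions are NOT logically equivalent.

No


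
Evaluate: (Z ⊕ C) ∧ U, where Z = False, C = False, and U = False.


Z = False, C = False, U = False
Step 1: Z ⊕ C = False XOR False = False
Step 2: False ∧ U = False AND False = False
XOR true when exactly one of Z,C is true; then AND with U.

False


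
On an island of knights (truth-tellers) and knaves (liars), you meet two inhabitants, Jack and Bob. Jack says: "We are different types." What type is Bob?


Jack says: "We are different types."
Case 1: Jack is a Knight (truth-teller)
  Statement is true → they ARE different → Bob is a Knave
Case 2: Jack is a Knave (liar)
  Statement is false → they are NOT different → Bob is a Knave
In both cases, Bob is a Knave.

Knave


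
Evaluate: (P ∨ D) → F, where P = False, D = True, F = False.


P = False, D = True, F = False
Step 1: P ∨ D = False OR True = True
Step 2: (True) → F: false only when antecedent=True and F=False.
Result: False

False


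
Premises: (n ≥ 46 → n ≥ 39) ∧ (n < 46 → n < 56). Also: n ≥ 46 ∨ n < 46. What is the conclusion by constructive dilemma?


Constructive dilemma: (P → Q) ∧ (R → S), P ∨ R ⊢ Q ∨ S
Premise 1: n ≥ 46 → n ≥ 39
Premise 2: n < 46 → n < 56
Premise 3: n ≥ 46 ∨ n < 46
Case 1: Assuming n ≥ 46, then by Premise 1, n ≥ 39.
Case 2: Assuming n < 46, then by Premise 2, n < 56.
Since one of n ≥ 46 or n < 46 must hold, we get n ≥ 39 or n < 56.

n ≥ 39 or n < 56.


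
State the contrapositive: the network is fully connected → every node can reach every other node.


Original: If the network is fully connected, then every node can reach every other node
Contrapositive: If ¬Q, then ¬P
Negate Q: not (every node can reach every other node)
Negate P: not (the network is fully connected)

If not (every node can reach every other node), then not (the network is fully connected).


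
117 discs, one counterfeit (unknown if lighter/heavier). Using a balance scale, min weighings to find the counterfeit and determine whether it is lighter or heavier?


Let n = 117. 234 possibilities (n discs × lighter/heavier); each weighing has 3 outcomes.
Bound for k weighings: say the first weighing puts j discs on each pan. If it tips, the 2j weighed discs remain suspects (each with a known direction) and k-1 weighings give 3^(k-1) outcomes; 3^(k-1) is odd, so 2j ≤ 3^(k-1) - 1. If it balances, the n - 2j unweighed discs remain with direction unknown: 2(n - 2j) ≤ 3^(k-1) - 1 by the same parity argument. Adding, n ≤ (3^(k-1) - 1) + (3^(k-1) - 1)/2 = (3^k - 3)/2, and the classical three-group strategy achieves this (3 discs in 2 weighings, 12 in 3, 39 in 4, 120 in 5).
So we need the smallest k with (3^k - 3)/2 ≥ 117.
k = 4: (3^4 - 3)/2 = 39 < 117 ✗
k = 5: (3^5 - 3)/2 = 120 ≥ 117 ✓

5


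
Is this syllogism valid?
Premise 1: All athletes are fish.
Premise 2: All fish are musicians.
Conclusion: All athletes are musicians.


Premise 1: All athletes are fish.
Premise 2: All fish are musicians.
Conclusion: All athletes are musicians.
Barbara syllogism (AAA-1): All A are B, All B are C → All A are C.
Middle term (fish) distributed in premise 2.

Valid


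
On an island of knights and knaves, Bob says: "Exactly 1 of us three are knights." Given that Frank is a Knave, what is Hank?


Bob claims exactly 1 knights among Bob, Frank, Hank.
Given: Frank is a Knave.

Case 1: Bob is a Knight (tells truth)
  Then exactly 1 of the three are knights.
  Counting Bob, Frank: 1 knight(s) so far. Need 0 more → Hank = Knave.
Case 2: Bob is a Knave (lies)
  Then the count is NOT 1.
  If Hank = Knight, count = 1 = 1 → claim would be true, contradicts lie.
  If Hank = Knave, count = 0 ≠ 1 → lie confirmed ✓

Hank is a Knave.

Knave


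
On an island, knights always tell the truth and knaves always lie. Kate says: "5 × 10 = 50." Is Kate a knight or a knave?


Statement: "5 × 10 = 50."
Actual: 5 × 10 = 50
Claimed: 50
Statement is TRUE → Kate tells the truth → Knight

Knight


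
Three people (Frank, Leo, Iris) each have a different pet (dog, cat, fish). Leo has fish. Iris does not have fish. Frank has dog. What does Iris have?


From clues:
  Frank → dog
  Leo → fish
By elimination, Iris gets the remaining.

cat


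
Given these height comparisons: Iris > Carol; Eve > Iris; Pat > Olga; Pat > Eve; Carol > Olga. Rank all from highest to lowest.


Constraints: Iris > Carol; Eve > Iris; Pat > Olga; Pat > Eve; Carol > Olga
Method: at each step, the next-highest is the one remaining person who never appears on the smaller side of a constraint between remaining people.
  Step 1: remaining {Eve, Pat, Olga, Iris, Carol}; on the smaller side: {Eve, Olga, Iris, Carol} → Pat is next (Pat > Olga; Pat > Eve).
  Step 2: remaining {Eve, Olga, Iris, Carol}; on the smaller side: {Olga, Iris, Carol} → Eve is next (Eve > Iris).
  Step 3: remaining {Olga, Iris, Carol}; on the smaller side: {Olga, Carol} → Iris is next (Iris > Carol).
  Step 4: remaining {Olga, Carol}; on the smaller side: {Olga} → Carol is next (Carol > Olga).
  Step 5: only Olga remains → lowest.
Final ranking (highest to lowest):

Pat > Eve > Iris > Carol > Olga


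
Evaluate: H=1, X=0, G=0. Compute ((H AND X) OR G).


H AND X = 1&0 = 0
0 OR 0 = 0

0


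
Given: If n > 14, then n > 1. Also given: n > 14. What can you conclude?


Modus ponens: P → Q, P ⊢ Q
P: n > 14
Q: n > 1
We have P → Q and P is true.
By modus ponens, Q must be true.

n > 1


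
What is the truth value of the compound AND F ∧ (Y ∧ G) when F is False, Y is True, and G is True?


F = False, Y = True, G = True
Step 1: Y ∧ G = True AND True = True
Step 2: F ∧ True = False AND True = False
AND is true only when ALL operands are true.

False


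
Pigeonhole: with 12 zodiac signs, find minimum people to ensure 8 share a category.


Pigeonhole: to guarantee k in one of n categories, need (k-1)×n + 1.
k = 8, n = 12
Minimum = (8-1) × 12 + 1 = 7 × 12 + 1

85


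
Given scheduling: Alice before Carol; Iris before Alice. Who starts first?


Constraints: Alice before Carol; Iris before Alice
The first task can have nothing scheduled before it, so it must never appear on the right of a 'before'.
Tasks appearing after some 'before': Carol, Alice.
The only task not in that list is Iris → it is first.

Iris


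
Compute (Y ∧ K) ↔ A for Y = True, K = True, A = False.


Y = True, K = True, A = False
Step 1: Y ∧ K = True AND True = True
Step 2: (True) ↔ A: true when both sides have same truth value.
Result: True ↔ False = False

False


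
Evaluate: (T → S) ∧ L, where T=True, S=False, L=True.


T = True, S = False, L = True
Expression: (T → S) ∧ L
Step 1: T → S = True → False (false only if T=True, S=False) = False
Step 2: (False) ∧ L = False AND True = False

False


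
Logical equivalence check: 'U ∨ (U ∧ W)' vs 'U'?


Expression 1: U ∨ (U ∧ W)
Expression 2: U
Truth table (U W | Expr1 Expr2):
  T T |   T     T
  T F |   T     T
  F T |   F     F
  F F |   F     F
All 4 rows agree, so the expressions are logically equivalent.

Yes


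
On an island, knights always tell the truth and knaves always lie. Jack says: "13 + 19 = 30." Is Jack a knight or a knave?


Statement: "13 + 19 = 30."
Actual: 13 + 19 = 32
Claimed: 30
Statement is FALSE → Jack lies → Knave

Knave


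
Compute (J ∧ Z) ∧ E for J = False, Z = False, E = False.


J = False, Z = False, E = False
Step 1: J ∧ Z = False AND False = False
Step 2: False ∧ E = False AND False = False
AND is true only when ALL operands are true.

False


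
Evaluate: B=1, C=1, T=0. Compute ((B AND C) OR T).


B AND C = 1&1 = 1
1 OR 0 = 1

1


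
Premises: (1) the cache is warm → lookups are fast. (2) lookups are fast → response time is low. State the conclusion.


Hypothetical syllogism: P → Q, Q → R ⊢ P → R
Premise 1: the cache is warm → lookups are fast
Premise 2: lookups are fast → response time is low
Chain the implications: the middle term (lookups are fast) links the two.
Conclusion: If the cache is warm, then response time is low.

If the cache is warm, then response time is low.


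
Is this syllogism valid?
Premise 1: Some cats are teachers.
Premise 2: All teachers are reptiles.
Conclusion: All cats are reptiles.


Premise 1: Some cats are teachers.
Premise 2: All teachers are reptiles.
Conclusion: All cats are reptiles.
Fallacy: illicit minor. The minor term (cats) is distributed in the conclusion ('All cats ...') but undistributed in its premise ('Some cats are teachers' doesn't cover all cats).
Only 'Some cats are reptiles' follows, not 'All'.

Invalid


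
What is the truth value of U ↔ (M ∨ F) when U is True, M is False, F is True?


U = True, M = False, F = True
Step 1: M ∨ F = False OR True = True
Step 2: U ↔ (True): true when both sides have same truth value.
Result: True ↔ True = True

True


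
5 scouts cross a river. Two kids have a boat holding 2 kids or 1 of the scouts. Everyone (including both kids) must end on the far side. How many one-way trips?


Per crossing of one of the scouts: kids→, one←, one of the scouts→, one← = 4 trips
5 × 4 = 20, + 1 final kids→ = 21
Minimum trips = 21

21


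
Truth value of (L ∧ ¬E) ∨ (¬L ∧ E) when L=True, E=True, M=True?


L = True, E = True, M = True
Expression: (L ∧ ¬E) ∨ (¬L ∧ E)
Step 1: ¬E = NOT True = False
Step 2: L ∧ ¬E = True AND False = False
Step 3: ¬L = NOT True = False
Step 4: ¬L ∧ E = False AND True = False
Step 5: (False) ∨ (False) = False OR False = False

False


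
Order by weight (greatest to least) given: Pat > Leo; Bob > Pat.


Constraints: Pat > Leo; Bob > Pat
Method: at each step, the next-highest is the one remaining person who never appears on the smaller side of a constraint between remaining people.
  Step 1: remaining {Leo, Pat, Bob}; on the smaller side: {Leo, Pat} → Bob is next (Bob > Pat).
  Step 2: remaining {Leo, Pat}; on the smaller side: {Leo} → Pat is next (Pat > Leo).
  Step 3: only Leo remains → lowest.
Final ranking (highest to lowest):

Bob > Pat > Leo


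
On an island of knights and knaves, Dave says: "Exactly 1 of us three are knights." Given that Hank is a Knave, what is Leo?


Dave claims exactly 1 knights among Dave, Hank, Leo.
Given: Hank is a Knave.

Case 1: Dave is a Knight (tells truth)
  Then exactly 1 of the three are knights.
  Counting Dave, Hank: 1 knight(s) so far. Need 0 more → Leo = Knave.
Case 2: Dave is a Knave (lies)
  Then the count is NOT 1.
  If Leo = Knight, count = 1 = 1 → claim would be true, contradicts lie.
  If Leo = Knave, count = 0 ≠ 1 → lie confirmed ✓

Leo is a Knave.

Knave


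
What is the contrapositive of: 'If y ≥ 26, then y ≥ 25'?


Original: If y ≥ 26, then y ≥ 25
Contrapositive: If ¬Q, then ¬P
Negate Q: not (y ≥ 25)
Negate P: not (y ≥ 26)

If not (y ≥ 25), then not (y ≥ 26).


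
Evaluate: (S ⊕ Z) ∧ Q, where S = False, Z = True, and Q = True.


S = False, Z = True, Q = True
Step 1: S ⊕ Z = False XOR True = True
Step 2: True ∧ Q = True AND True = True
XOR true when exactly one of S,Z is true; then AND with Q.

True


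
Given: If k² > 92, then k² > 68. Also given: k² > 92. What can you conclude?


Modus ponens: P → Q, P ⊢ Q
P: k² > 92
Q: k² > 68
We have P → Q and P is true.
By modus ponens, Q must be true.

k² > 68


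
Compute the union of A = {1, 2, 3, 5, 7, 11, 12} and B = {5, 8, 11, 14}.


A = {1, 2, 3, 5, 7, 11, 12}
B = {5, 8, 11, 14}
Operation: union
All elements combined: 1, 2, 3, 5, 7, 8, 11, 12, 14

{1, 2, 3, 5, 7, 8, 11, 12, 14}


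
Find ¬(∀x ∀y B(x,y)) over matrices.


Original: ∀x ∀y B(x,y)
Rule: ¬∀→∃, ¬∃→∀, negate predicate.
Negation: ∃x ∃y ¬B(x,y)

∃x ∃y ¬B(x,y)


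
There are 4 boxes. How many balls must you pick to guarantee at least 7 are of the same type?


Pigeonhole: to guarantee k in one of n categories, need (k-1)×n + 1.
k = 7, n = 4
Minimum = (7-1) × 4 + 1 = 6 × 4 + 1

25


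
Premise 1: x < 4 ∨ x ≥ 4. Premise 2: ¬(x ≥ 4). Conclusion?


Disjunctive syllogism: P ∨ Q, ¬P ⊢ Q
Disjunction: x < 4 ∨ x ≥ 4
We know it is not the case that x ≥ 4.
By disjunctive syllogism, the other disjunct must be true.

x < 4


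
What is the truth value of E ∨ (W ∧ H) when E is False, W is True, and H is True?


E = False, W = True, H = True
Step 1: W ∧ H = True AND True = True
Step 2: E ∨ True = False OR True = True
AND evaluated first (higher precedence); then OR applied.

True


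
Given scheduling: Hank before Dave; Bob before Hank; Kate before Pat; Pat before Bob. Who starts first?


Constraints: Hank before Dave; Bob before Hank; Kate before Pat; Pat before Bob
The first task can have nothing scheduled before it, so it must never appear on the right of a 'before'.
Tasks appearing after some 'before': Dave, Hank, Pat, Bob.
The only task not in that list is Kate → it is first.

Kate


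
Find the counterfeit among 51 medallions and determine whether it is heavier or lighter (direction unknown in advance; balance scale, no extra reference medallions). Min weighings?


Let n = 51. 102 possibilities (n medallions × lighter/heavier); each weighing has 3 outcomes.
Bound for k weighings: say the first weighing puts j medallions on each pan. If it tips, the 2j weighed medallions remain suspects (each with a known direction) and k-1 weighings give 3^(k-1) outcomes; 3^(k-1) is odd, so 2j ≤ 3^(k-1) - 1. If it balances, the n - 2j unweighed medallions remain with direction unknown: 2(n - 2j) ≤ 3^(k-1) - 1 by the same parity argument. Adding, n ≤ (3^(k-1) - 1) + (3^(k-1) - 1)/2 = (3^k - 3)/2, and the classical three-group strategy achieves this (3 medallions in 2 weighings, 12 in 3, 39 in 4, 120 in 5).
So we need the smallest k with (3^k - 3)/2 ≥ 51.
k = 4: (3^4 - 3)/2 = 39 < 51 ✗
k = 5: (3^5 - 3)/2 = 120 ≥ 51 ✓

5


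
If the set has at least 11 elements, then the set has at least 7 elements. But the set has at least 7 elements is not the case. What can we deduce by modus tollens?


Modus tollens: P → Q, ¬Q ⊢ ¬P
P: the set has at least 11 elements
Q: the set has at least 7 elements
We have P → Q and Q is false.
By modus tollens, P must be false.

It is not the case that the set has at least 11 elements


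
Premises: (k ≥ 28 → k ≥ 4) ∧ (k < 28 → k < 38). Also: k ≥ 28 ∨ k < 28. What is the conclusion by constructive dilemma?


Constructive dilemma: (P → Q) ∧ (R → S), P ∨ R ⊢ Q ∨ S
Premise 1: k ≥ 28 → k ≥ 4
Premise 2: k < 28 → k < 38
Premise 3: k ≥ 28 ∨ k < 28
Case 1: Assuming k ≥ 28, then by Premise 1, k ≥ 4.
Case 2: Assuming k < 28, then by Premise 2, k < 38.
Since one of k ≥ 28 or k < 28 must hold, we get k ≥ 4 or k < 38.

k ≥ 4 or k < 38.


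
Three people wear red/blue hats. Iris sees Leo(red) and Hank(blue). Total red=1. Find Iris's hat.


Total red = 1, seen red = 1
Own red = 1 - 1 = 0
Iris's hat is blue.

blue


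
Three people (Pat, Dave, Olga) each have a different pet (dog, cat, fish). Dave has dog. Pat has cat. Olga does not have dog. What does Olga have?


From clues:
  Pat → cat
  Dave → dog
By elimination, Olga gets the remaining.

fish


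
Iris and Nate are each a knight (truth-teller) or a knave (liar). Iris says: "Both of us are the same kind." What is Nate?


Iris says: "Both of us are the same kind."
Case 1: Iris is a Knight (truth-teller)
  Statement is true → they ARE the same → Nate is also a Knight
Case 2: Iris is a Knave (liar)
  Statement is false → they are NOT the same → Nate is a Knight
In both cases, Nate is a Knight.

Knight


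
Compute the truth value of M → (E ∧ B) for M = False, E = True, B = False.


M = False, E = True, B = False
Step 1: E ∧ B = True AND False = False
Step 2: M → (False): false only when M=True and consequent=False.
Result: True

True


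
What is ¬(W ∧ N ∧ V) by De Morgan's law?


De Morgan's law: ¬(P ∧ Q ∧ R) ≡ ¬P ∨ ¬Q ∨ ¬R
¬(W ∧ N ∧ V) = ¬W ∨ ¬N ∨ ¬V

¬W ∨ ¬N ∨ ¬V


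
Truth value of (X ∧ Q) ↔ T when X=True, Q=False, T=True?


X = True, Q = False, T = True
Expression: (X ∧ Q) ↔ T
Step 1: X ∧ Q = True AND False = False
Step 2: (False) ↔ T = (False iff True) = False

False


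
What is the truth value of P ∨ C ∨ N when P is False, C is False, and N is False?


P = False, C = False, N = False
Step 1: P ∨ C = False OR False = False
Step 2: False ∨ N = False OR False = False
OR is true when at least one operand is true.

False


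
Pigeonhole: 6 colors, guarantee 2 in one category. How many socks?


Pigeonhole: to guarantee k in one of n categories, need (k-1)×n + 1.
k = 2, n = 6
Minimum = (2-1) × 6 + 1 = 1 × 6 + 1

7


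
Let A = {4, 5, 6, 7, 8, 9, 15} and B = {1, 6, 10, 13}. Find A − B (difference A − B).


A = {4, 5, 6, 7, 8, 9, 15}
B = {1, 6, 10, 13}
Operation: difference A − B
In A but not B: 4, 5, 7, 8, 9, 15

{4, 5, 7, 8, 9, 15}


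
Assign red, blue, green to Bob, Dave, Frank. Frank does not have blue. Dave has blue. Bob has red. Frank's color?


From clues:
  Dave → blue
  Bob → red
By elimination, Frank gets the remaining.

green


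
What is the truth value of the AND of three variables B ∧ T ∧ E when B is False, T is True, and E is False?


B = False, T = True, E = False
Step 1: B ∧ T = False AND True = False
Step 2: (False) ∧ E = (False) AND False = False
AND is true only when ALL operands are true.

False


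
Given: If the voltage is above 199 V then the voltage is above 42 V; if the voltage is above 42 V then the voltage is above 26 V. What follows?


Hypothetical syllogism: P → Q, Q → R ⊢ P → R
Premise 1: the voltage is above 199 V → the voltage is above 42 V
Premise 2: the voltage is above 42 V → the voltage is above 26 V
Chain the implications: the middle term (the voltage is above 42 V) links the two.
Conclusion: If the voltage is above 199 V, then the voltage is above 26 V.

If the voltage is above 199 V, then the voltage is above 26 V.


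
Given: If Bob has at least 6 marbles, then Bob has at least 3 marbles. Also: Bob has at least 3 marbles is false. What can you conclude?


Modus tollens: P → Q, ¬Q ⊢ ¬P
P: Bob has at least 6 marbles
Q: Bob has at least 3 marbles
We have P → Q and Q is false.
By modus tollens, P must be false.

It is not the case that Bob has at least 6 marbles


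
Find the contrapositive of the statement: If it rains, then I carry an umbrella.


Original: If it rains, then I carry an umbrella
Contrapositive: If ¬Q, then ¬P
Negate Q: not (I carry an umbrella)
Negate P: not (it rains)

If not (I carry an umbrella), then not (it rains).


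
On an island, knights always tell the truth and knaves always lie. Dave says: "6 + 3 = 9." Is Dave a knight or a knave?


Statement: "6 + 3 = 9."
Actual: 6 + 3 = 9
Claimed: 9
Statement is TRUE → Dave tells the truth → Knight

Knight


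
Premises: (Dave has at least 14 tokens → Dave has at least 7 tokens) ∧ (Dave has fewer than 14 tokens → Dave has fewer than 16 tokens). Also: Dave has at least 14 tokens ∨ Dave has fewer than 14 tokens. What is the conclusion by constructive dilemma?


Constructive dilemma: (P → Q) ∧ (R → S), P ∨ R ⊢ Q ∨ S
Premise 1: Dave has at least 14 tokens → Dave has at least 7 tokens
Premise 2: Dave has fewer than 14 tokens → Dave has fewer than 16 tokens
Premise 3: Dave has at least 14 tokens ∨ Dave has fewer than 14 tokens
Case 1: Assuming Dave has at least 14 tokens, then by Premise 1, Dave has at least 7 tokens.
Case 2: Assuming Dave has fewer than 14 tokens, then by Premise 2, Dave has fewer than 16 tokens.
Since one of Dave has at least 14 tokens or Dave has fewer than 14 tokens must hold, we get Dave has at least 7 tokens or Dave has fewer than 16 tokens.

Dave has at least 7 tokens or Dave has fewer than 16 tokens.


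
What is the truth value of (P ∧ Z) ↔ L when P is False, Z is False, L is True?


P = False, Z = False, L = True
Step 1: P ∧ Z = False AND False = False
Step 2: (False) ↔ L: true when both sides have same truth value.
Result: False ↔ True = False

False


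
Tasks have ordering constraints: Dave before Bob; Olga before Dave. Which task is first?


Constraints: Dave before Bob; Olga before Dave
The first task can have nothing scheduled before it, so it must never appear on the right of a 'before'.
Tasks appearing after some 'before': Bob, Dave.
The only task not in that list is Olga → it is first.

Olga
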